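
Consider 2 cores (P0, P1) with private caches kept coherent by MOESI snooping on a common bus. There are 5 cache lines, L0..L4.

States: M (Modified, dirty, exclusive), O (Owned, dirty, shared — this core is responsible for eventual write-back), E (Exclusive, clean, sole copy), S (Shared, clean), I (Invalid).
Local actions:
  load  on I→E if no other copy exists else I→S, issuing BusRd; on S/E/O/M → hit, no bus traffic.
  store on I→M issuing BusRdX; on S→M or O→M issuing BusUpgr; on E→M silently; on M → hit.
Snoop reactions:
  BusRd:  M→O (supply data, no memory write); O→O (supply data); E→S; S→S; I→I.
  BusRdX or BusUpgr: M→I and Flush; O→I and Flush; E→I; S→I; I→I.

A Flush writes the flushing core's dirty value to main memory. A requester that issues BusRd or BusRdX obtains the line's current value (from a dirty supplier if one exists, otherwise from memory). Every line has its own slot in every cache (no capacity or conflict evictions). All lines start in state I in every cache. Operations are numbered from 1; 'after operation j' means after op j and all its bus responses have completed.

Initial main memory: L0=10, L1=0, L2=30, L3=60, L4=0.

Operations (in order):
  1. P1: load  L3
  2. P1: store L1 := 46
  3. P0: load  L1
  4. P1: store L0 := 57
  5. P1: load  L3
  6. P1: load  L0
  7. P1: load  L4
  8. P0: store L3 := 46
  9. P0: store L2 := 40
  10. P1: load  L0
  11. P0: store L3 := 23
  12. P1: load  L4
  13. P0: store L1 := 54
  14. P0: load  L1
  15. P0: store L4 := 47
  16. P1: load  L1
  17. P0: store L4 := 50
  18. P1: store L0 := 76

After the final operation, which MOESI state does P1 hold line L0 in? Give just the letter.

step 1: P1: load  L3  ⟶  IE  (L3)  txn=BusRd  M[L3]=60
step 2: P1: store L1 := 46  ⟶  IM  (L1)  txn=BusRdX  M[L1]=0
step 3: P0: load  L1  ⟶  SO  (L1)  txn=BusRd  M[L1]=0
step 4: P1: store L0 := 57  ⟶  IM  (L0)  txn=BusRdX  M[L0]=10
step 5: P1: load  L3  ⟶  IE  (L3)  txn=∅  M[L3]=60
step 6: P1: load  L0  ⟶  IM  (L0)  txn=∅  M[L0]=10
step 7: P1: load  L4  ⟶  IE  (L4)  txn=BusRd  M[L4]=0
step 8: P0: store L3 := 46  ⟶  MI  (L3)  txn=BusRdX  M[L3]=60
step 9: P0: store L2 := 40  ⟶  MI  (L2)  txn=BusRdX  M[L2]=30
step 10: P1: load  L0  ⟶  IM  (L0)  txn=∅  M[L0]=10
step 11: P0: store L3 := 23  ⟶  MI  (L3)  txn=∅  M[L3]=60
step 12: P1: load  L4  ⟶  IE  (L4)  txn=∅  M[L4]=0
step 13: P0: store L1 := 54  ⟶  MI  (L1)  txn=BusUpgr+Flush  M[L1]=46
step 14: P0: load  L1  ⟶  MI  (L1)  txn=∅  M[L1]=46
step 15: P0: store L4 := 47  ⟶  MI  (L4)  txn=BusRdX  M[L4]=0
step 16: P1: load  L1  ⟶  OS  (L1)  txn=BusRd  M[L1]=46
step 17: P0: store L4 := 50  ⟶  MI  (L4)  txn=∅  M[L4]=0
step 18: P1: store L0 := 76  ⟶  IM  (L0)  txn=∅  M[L0]=10

state = M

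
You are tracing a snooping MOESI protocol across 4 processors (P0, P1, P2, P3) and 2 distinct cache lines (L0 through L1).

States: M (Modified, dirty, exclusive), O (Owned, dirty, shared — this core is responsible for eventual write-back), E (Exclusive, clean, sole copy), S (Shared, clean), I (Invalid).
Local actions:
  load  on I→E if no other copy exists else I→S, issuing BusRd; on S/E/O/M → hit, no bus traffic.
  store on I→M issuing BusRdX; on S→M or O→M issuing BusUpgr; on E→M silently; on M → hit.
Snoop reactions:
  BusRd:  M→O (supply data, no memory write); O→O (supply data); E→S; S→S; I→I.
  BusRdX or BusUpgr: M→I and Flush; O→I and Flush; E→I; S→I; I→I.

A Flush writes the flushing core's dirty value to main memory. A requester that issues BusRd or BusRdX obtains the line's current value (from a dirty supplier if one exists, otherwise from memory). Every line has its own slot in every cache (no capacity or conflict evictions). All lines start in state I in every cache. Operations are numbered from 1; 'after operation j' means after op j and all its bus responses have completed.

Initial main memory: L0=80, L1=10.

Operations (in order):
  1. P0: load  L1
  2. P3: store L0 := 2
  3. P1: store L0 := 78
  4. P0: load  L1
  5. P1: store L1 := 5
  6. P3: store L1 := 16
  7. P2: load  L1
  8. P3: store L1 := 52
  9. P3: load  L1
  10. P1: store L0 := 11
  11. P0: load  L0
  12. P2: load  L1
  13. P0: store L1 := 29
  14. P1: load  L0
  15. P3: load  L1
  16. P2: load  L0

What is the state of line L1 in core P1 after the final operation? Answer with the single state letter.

1. P0: load  L1  bus=[BusRd]  L1: P0=E P1=I P2=I P3=I  mem[L1]=10
2. P3: store L0 := 2  bus=[BusRdX]  L0: P0=I P1=I P2=I P3=M  mem[L0]=80
3. P1: store L0 := 78  bus=[BusRdX,Flush]  L0: P0=I P1=M P2=I P3=I  mem[L0]=2
4. P0: load  L1  bus=[-]  L1: P0=E P1=I P2=I P3=I  mem[L1]=10
5. P1: store L1 := 5  bus=[BusRdX]  L1: P0=I P1=M P2=I P3=I  mem[L1]=10
6. P3: store L1 := 16  bus=[BusRdX,Flush]  L1: P0=I P1=I P2=I P3=M  mem[L1]=5
7. P2: load  L1  bus=[BusRd]  L1: P0=I P1=I P2=S P3=O  mem[L1]=5
8. P3: store L1 := 52  bus=[BusUpgr]  L1: P0=I P1=I P2=I P3=M  mem[L1]=5
9. P3: load  L1  bus=[-]  L1: P0=I P1=I P2=I P3=M  mem[L1]=5
10. P1: store L0 := 11  bus=[-]  L0: P0=I P1=M P2=I P3=I  mem[L0]=2
11. P0: load  L0  bus=[BusRd]  L0: P0=S P1=O P2=I P3=I  mem[L0]=2
12. P2: load  L1  bus=[BusRd]  L1: P0=I P1=I P2=S P3=O  mem[L1]=5
13. P0: store L1 := 29  bus=[BusRdX,Flush]  L1: P0=M P1=I P2=I P3=I  mem[L1]=52
14. P1: load  L0  bus=[-]  L0: P0=S P1=O P2=I P3=I  mem[L0]=2
15. P3: load  L1  bus=[BusRd]  L1: P0=O P1=I P2=I P3=S  mem[L1]=52
16. P2: load  L0  bus=[BusRd]  L0: P0=S P1=O P2=S P3=I  mem[L0]=2

state = I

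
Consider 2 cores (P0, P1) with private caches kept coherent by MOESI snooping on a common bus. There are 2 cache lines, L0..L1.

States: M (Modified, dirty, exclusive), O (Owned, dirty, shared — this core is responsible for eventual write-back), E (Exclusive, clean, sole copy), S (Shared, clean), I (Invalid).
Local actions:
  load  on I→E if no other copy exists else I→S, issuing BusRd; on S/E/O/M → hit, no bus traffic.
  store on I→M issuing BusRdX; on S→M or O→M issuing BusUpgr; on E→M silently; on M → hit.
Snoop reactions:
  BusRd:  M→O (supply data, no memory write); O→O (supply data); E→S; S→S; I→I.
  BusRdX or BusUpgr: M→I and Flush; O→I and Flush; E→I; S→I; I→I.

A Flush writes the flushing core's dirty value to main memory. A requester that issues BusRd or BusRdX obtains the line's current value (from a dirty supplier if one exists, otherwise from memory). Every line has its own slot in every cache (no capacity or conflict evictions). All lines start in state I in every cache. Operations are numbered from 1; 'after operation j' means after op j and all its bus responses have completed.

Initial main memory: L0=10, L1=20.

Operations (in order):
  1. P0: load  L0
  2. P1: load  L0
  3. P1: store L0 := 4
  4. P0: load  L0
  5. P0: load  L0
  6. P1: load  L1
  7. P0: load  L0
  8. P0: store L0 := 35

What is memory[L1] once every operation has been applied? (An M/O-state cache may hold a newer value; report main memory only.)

memory[L1] = 20

  op1 P0: load  L0 → E/I on L0; bus BusRd; mem=10
  op2 P1: load  L0 → S/S on L0; bus BusRd; mem=10
  op3 P1: store L0 := 4 → I/M on L0; bus BusUpgr; mem=10
  op4 P0: load  L0 → S/O on L0; bus BusRd; mem=10
  op5 P0: load  L0 → S/O on L0; bus (none); mem=10
  op6 P1: load  L1 → I/E on L1; bus BusRd; mem=20
  op7 P0: load  L0 → S/O on L0; bus (none); mem=10
  op8 P0: store L0 := 35 → M/I on L0; bus BusUpgr Flush; mem=4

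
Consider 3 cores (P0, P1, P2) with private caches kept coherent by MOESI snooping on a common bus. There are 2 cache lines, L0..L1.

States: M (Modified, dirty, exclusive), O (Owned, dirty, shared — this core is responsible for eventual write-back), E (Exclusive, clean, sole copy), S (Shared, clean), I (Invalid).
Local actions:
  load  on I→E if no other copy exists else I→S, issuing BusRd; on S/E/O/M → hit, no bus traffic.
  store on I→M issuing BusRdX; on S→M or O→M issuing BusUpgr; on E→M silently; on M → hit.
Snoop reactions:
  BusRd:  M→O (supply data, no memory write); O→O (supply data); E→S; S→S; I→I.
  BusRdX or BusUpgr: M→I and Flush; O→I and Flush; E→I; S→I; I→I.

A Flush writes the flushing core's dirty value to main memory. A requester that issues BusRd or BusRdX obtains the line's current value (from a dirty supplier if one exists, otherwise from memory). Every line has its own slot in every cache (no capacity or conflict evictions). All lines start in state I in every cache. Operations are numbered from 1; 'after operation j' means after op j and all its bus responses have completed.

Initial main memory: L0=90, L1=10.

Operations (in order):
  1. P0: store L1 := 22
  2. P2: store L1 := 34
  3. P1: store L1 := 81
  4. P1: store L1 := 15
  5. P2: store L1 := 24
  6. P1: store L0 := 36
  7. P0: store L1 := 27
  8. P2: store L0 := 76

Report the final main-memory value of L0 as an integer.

memory[L0] = 36

step 1: P0: store L1 := 22  ⟶  MII  (L1)  txn=BusRdX  M[L1]=10
step 2: P2: store L1 := 34  ⟶  IIM  (L1)  txn=BusRdX+Flush  M[L1]=22
step 3: P1: store L1 := 81  ⟶  IMI  (L1)  txn=BusRdX+Flush  M[L1]=34
step 4: P1: store L1 := 15  ⟶  IMI  (L1)  txn=∅  M[L1]=34
step 5: P2: store L1 := 24  ⟶  IIM  (L1)  txn=BusRdX+Flush  M[L1]=15
step 6: P1: store L0 := 36  ⟶  IMI  (L0)  txn=BusRdX  M[L0]=90
step 7: P0: store L1 := 27  ⟶  MII  (L1)  txn=BusRdX+Flush  M[L1]=24
step 8: P2: store L0 := 76  ⟶  IIM  (L0)  txn=BusRdX+Flush  M[L0]=36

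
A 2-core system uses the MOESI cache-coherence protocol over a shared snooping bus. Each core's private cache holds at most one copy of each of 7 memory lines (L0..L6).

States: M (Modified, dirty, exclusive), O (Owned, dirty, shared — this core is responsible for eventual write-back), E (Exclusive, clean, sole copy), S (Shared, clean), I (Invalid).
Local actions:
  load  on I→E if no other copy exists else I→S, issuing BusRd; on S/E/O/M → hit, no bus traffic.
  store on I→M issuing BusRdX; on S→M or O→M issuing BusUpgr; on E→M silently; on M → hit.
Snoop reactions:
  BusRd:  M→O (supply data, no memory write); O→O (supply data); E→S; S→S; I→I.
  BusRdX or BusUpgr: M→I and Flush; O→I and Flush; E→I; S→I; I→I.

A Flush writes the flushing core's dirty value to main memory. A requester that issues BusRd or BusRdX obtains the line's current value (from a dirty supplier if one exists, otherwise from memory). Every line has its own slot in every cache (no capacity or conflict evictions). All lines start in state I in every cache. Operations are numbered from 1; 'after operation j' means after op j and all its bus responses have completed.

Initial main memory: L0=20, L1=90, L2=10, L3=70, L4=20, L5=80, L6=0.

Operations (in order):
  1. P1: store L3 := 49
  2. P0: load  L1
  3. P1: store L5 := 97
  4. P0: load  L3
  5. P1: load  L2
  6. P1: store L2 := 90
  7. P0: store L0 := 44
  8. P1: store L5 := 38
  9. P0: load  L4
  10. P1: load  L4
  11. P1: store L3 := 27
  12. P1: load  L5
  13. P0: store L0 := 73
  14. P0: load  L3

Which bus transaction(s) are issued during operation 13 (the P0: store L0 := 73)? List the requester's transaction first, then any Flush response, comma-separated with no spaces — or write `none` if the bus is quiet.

[1] P1: store L3 := 49 | P0:I, P1:M(49) | bus: BusRdX
[2] P0: load  L1 | P0:E(90), P1:I | bus: BusRd
[3] P1: store L5 := 97 | P0:I, P1:M(97) | bus: BusRdX
[4] P0: load  L3 | P0:S(49), P1:O(49) | bus: BusRd
[5] P1: load  L2 | P0:I, P1:E(10) | bus: BusRd
[6] P1: store L2 := 90 | P0:I, P1:M(90) | bus: none
[7] P0: store L0 := 44 | P0:M(44), P1:I | bus: BusRdX
[8] P1: store L5 := 38 | P0:I, P1:M(38) | bus: none
[9] P0: load  L4 | P0:E(20), P1:I | bus: BusRd
[10] P1: load  L4 | P0:S(20), P1:S(20) | bus: BusRd
[11] P1: store L3 := 27 | P0:I, P1:M(27) | bus: BusUpgr
[12] P1: load  L5 | P0:I, P1:M(38) | bus: none
[13] P0: store L0 := 73 | P0:M(73), P1:I | bus: none
[14] P0: load  L3 | P0:S(27), P1:O(27) | bus: BusRd

bus = none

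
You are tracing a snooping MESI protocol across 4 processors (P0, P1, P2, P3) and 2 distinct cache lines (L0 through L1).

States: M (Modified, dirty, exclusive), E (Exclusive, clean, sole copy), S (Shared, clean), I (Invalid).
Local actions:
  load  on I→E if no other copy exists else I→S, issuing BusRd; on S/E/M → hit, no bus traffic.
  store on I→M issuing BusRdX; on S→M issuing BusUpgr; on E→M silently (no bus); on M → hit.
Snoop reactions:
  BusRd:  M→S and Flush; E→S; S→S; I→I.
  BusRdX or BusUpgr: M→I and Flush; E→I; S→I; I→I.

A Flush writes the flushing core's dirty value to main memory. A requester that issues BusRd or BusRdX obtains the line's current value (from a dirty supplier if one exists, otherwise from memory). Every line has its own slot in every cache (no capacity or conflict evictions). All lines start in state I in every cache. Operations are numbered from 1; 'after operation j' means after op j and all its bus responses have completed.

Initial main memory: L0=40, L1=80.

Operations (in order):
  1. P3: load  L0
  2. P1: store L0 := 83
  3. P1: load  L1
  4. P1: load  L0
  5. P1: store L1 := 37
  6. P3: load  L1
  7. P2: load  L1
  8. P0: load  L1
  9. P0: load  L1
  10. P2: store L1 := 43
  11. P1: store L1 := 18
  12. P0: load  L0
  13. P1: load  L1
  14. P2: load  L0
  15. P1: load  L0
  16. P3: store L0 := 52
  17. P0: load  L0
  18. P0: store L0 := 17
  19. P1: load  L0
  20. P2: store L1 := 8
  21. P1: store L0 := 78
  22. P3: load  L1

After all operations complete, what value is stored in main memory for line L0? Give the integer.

memory[L0] = 17

[1] P3: load  L0 | P0:I, P1:I, P2:I, P3:E(40) | bus: BusRd
[2] P1: store L0 := 83 | P0:I, P1:M(83), P2:I, P3:I | bus: BusRdX
[3] P1: load  L1 | P0:I, P1:E(80), P2:I, P3:I | bus: BusRd
[4] P1: load  L0 | P0:I, P1:M(83), P2:I, P3:I | bus: none
[5] P1: store L1 := 37 | P0:I, P1:M(37), P2:I, P3:I | bus: none
[6] P3: load  L1 | P0:I, P1:S(37), P2:I, P3:S(37) | bus: BusRd,Flush
[7] P2: load  L1 | P0:I, P1:S(37), P2:S(37), P3:S(37) | bus: BusRd
[8] P0: load  L1 | P0:S(37), P1:S(37), P2:S(37), P3:S(37) | bus: BusRd
[9] P0: load  L1 | P0:S(37), P1:S(37), P2:S(37), P3:S(37) | bus: none
[10] P2: store L1 := 43 | P0:I, P1:I, P2:M(43), P3:I | bus: BusUpgr
[11] P1: store L1 := 18 | P0:I, P1:M(18), P2:I, P3:I | bus: BusRdX,Flush
[12] P0: load  L0 | P0:S(83), P1:S(83), P2:I, P3:I | bus: BusRd,Flush
[13] P1: load  L1 | P0:I, P1:M(18), P2:I, P3:I | bus: none
[14] P2: load  L0 | P0:S(83), P1:S(83), P2:S(83), P3:I | bus: BusRd
[15] P1: load  L0 | P0:S(83), P1:S(83), P2:S(83), P3:I | bus: none
[16] P3: store L0 := 52 | P0:I, P1:I, P2:I, P3:M(52) | bus: BusRdX
[17] P0: load  L0 | P0:S(52), P1:I, P2:I, P3:S(52) | bus: BusRd,Flush
[18] P0: store L0 := 17 | P0:M(17), P1:I, P2:I, P3:I | bus: BusUpgr
[19] P1: load  L0 | P0:S(17), P1:S(17), P2:I, P3:I | bus: BusRd,Flush
[20] P2: store L1 := 8 | P0:I, P1:I, P2:M(8), P3:I | bus: BusRdX,Flush
[21] P1: store L0 := 78 | P0:I, P1:M(78), P2:I, P3:I | bus: BusUpgr
[22] P3: load  L1 | P0:I, P1:I, P2:S(8), P3:S(8) | bus: BusRd,Flush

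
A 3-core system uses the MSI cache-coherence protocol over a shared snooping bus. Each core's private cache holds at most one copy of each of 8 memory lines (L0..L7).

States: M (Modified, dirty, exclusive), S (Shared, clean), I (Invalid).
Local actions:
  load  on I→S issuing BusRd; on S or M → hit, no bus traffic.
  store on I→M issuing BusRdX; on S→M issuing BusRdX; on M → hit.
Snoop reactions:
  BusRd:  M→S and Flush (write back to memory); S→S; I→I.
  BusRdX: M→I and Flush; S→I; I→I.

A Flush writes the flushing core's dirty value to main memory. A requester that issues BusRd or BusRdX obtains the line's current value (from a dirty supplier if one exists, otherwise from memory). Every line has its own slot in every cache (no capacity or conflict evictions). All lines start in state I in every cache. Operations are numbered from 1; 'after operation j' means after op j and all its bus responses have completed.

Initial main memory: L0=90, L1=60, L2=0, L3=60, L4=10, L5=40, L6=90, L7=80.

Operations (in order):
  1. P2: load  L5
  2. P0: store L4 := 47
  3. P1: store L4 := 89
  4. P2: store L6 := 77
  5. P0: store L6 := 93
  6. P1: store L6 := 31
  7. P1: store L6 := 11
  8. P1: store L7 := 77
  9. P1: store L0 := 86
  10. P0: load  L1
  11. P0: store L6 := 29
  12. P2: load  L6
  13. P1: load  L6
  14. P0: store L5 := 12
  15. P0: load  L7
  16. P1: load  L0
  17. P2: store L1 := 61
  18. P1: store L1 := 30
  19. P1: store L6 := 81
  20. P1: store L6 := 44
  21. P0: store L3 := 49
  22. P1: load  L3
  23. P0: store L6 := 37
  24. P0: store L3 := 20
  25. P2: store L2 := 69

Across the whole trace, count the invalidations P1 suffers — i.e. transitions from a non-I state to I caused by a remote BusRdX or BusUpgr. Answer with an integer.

invalidations = 3

step 1: P2: load  L5  ⟶  IIS  (L5)  txn=BusRd  M[L5]=40
step 2: P0: store L4 := 47  ⟶  MII  (L4)  txn=BusRdX  M[L4]=10
step 3: P1: store L4 := 89  ⟶  IMI  (L4)  txn=BusRdX+Flush  M[L4]=47
step 4: P2: store L6 := 77  ⟶  IIM  (L6)  txn=BusRdX  M[L6]=90
step 5: P0: store L6 := 93  ⟶  MII  (L6)  txn=BusRdX+Flush  M[L6]=77
step 6: P1: store L6 := 31  ⟶  IMI  (L6)  txn=BusRdX+Flush  M[L6]=93
step 7: P1: store L6 := 11  ⟶  IMI  (L6)  txn=∅  M[L6]=93
step 8: P1: store L7 := 77  ⟶  IMI  (L7)  txn=BusRdX  M[L7]=80
step 9: P1: store L0 := 86  ⟶  IMI  (L0)  txn=BusRdX  M[L0]=90
step 10: P0: load  L1  ⟶  SII  (L1)  txn=BusRd  M[L1]=60
step 11: P0: store L6 := 29  ⟶  MII  (L6)  txn=BusRdX+Flush  M[L6]=11
step 12: P2: load  L6  ⟶  SIS  (L6)  txn=BusRd+Flush  M[L6]=29
step 13: P1: load  L6  ⟶  SSS  (L6)  txn=BusRd  M[L6]=29
step 14: P0: store L5 := 12  ⟶  MII  (L5)  txn=BusRdX  M[L5]=40
step 15: P0: load  L7  ⟶  SSI  (L7)  txn=BusRd+Flush  M[L7]=77
step 16: P1: load  L0  ⟶  IMI  (L0)  txn=∅  M[L0]=90
step 17: P2: store L1 := 61  ⟶  IIM  (L1)  txn=BusRdX  M[L1]=60
step 18: P1: store L1 := 30  ⟶  IMI  (L1)  txn=BusRdX+Flush  M[L1]=61
step 19: P1: store L6 := 81  ⟶  IMI  (L6)  txn=BusRdX  M[L6]=29
step 20: P1: store L6 := 44  ⟶  IMI  (L6)  txn=∅  M[L6]=29
step 21: P0: store L3 := 49  ⟶  MII  (L3)  txn=BusRdX  M[L3]=60
step 22: P1: load  L3  ⟶  SSI  (L3)  txn=BusRd+Flush  M[L3]=49
step 23: P0: store L6 := 37  ⟶  MII  (L6)  txn=BusRdX+Flush  M[L6]=44
step 24: P0: store L3 := 20  ⟶  MII  (L3)  txn=BusRdX  M[L3]=49
step 25: P2: store L2 := 69  ⟶  IIM  (L2)  txn=BusRdX  M[L2]=0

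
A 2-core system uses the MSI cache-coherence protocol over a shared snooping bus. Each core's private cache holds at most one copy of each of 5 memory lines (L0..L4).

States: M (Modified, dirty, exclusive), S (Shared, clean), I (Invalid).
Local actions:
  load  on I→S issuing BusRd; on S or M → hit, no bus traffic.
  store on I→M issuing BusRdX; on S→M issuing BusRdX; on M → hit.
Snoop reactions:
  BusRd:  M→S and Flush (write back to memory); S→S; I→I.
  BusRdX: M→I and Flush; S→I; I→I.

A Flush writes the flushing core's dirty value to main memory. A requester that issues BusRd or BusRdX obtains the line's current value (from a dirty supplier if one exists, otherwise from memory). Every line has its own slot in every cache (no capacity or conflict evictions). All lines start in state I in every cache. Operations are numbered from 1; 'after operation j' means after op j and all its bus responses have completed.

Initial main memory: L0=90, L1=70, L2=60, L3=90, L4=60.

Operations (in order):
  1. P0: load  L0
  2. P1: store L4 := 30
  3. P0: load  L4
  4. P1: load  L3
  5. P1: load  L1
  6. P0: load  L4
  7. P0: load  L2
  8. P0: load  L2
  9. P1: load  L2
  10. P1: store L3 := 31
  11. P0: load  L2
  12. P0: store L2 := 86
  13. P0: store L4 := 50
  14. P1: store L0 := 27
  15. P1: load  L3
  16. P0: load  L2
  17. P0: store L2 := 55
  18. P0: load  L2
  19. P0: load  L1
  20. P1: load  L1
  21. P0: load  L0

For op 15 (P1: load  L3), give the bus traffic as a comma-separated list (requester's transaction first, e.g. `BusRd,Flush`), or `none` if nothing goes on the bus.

bus = none

step 1: P0: load  L0  ⟶  SI  (L0)  txn=BusRd  M[L0]=90
step 2: P1: store L4 := 30  ⟶  IM  (L4)  txn=BusRdX  M[L4]=60
step 3: P0: load  L4  ⟶  SS  (L4)  txn=BusRd+Flush  M[L4]=30
step 4: P1: load  L3  ⟶  IS  (L3)  txn=BusRd  M[L3]=90
step 5: P1: load  L1  ⟶  IS  (L1)  txn=BusRd  M[L1]=70
step 6: P0: load  L4  ⟶  SS  (L4)  txn=∅  M[L4]=30
step 7: P0: load  L2  ⟶  SI  (L2)  txn=BusRd  M[L2]=60
step 8: P0: load  L2  ⟶  SI  (L2)  txn=∅  M[L2]=60
step 9: P1: load  L2  ⟶  SS  (L2)  txn=BusRd  M[L2]=60
step 10: P1: store L3 := 31  ⟶  IM  (L3)  txn=BusRdX  M[L3]=90
step 11: P0: load  L2  ⟶  SS  (L2)  txn=∅  M[L2]=60
step 12: P0: store L2 := 86  ⟶  MI  (L2)  txn=BusRdX  M[L2]=60
step 13: P0: store L4 := 50  ⟶  MI  (L4)  txn=BusRdX  M[L4]=30
step 14: P1: store L0 := 27  ⟶  IM  (L0)  txn=BusRdX  M[L0]=90
step 15: P1: load  L3  ⟶  IM  (L3)  txn=∅  M[L3]=90
step 16: P0: load  L2  ⟶  MI  (L2)  txn=∅  M[L2]=60
step 17: P0: store L2 := 55  ⟶  MI  (L2)  txn=∅  M[L2]=60
step 18: P0: load  L2  ⟶  MI  (L2)  txn=∅  M[L2]=60
step 19: P0: load  L1  ⟶  SS  (L1)  txn=BusRd  M[L1]=70
step 20: P1: load  L1  ⟶  SS  (L1)  txn=∅  M[L1]=70
step 21: P0: load  L0  ⟶  SS  (L0)  txn=BusRd+Flush  M[L0]=27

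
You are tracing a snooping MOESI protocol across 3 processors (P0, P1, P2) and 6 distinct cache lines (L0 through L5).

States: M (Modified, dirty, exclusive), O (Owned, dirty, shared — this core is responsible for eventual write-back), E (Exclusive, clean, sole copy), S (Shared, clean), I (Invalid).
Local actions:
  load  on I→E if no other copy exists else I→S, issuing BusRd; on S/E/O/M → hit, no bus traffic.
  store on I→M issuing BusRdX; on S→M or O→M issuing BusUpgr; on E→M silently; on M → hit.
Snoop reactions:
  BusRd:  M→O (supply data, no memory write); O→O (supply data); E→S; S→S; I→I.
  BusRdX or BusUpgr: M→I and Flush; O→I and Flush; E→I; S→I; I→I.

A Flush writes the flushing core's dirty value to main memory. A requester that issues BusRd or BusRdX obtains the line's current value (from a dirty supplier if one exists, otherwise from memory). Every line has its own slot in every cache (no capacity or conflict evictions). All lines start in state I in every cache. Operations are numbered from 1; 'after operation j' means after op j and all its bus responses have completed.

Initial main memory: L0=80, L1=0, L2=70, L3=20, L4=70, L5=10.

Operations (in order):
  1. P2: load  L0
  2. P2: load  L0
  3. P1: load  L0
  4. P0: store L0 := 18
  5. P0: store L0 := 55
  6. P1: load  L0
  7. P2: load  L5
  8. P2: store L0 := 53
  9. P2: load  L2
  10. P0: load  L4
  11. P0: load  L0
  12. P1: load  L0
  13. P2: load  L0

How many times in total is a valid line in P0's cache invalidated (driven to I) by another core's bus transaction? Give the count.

  op1 P2: load  L0 → I/I/E on L0; bus BusRd; mem=80
  op2 P2: load  L0 → I/I/E on L0; bus (none); mem=80
  op3 P1: load  L0 → I/S/S on L0; bus BusRd; mem=80
  op4 P0: store L0 := 18 → M/I/I on L0; bus BusRdX; mem=80
  op5 P0: store L0 := 55 → M/I/I on L0; bus (none); mem=80
  op6 P1: load  L0 → O/S/I on L0; bus BusRd; mem=80
  op7 P2: load  L5 → I/I/E on L5; bus BusRd; mem=10
  op8 P2: store L0 := 53 → I/I/M on L0; bus BusRdX Flush; mem=55
  op9 P2: load  L2 → I/I/E on L2; bus BusRd; mem=70
  op10 P0: load  L4 → E/I/I on L4; bus BusRd; mem=70
  op11 P0: load  L0 → S/I/O on L0; bus BusRd; mem=55
  op12 P1: load  L0 → S/S/O on L0; bus BusRd; mem=55
  op13 P2: load  L0 → S/S/O on L0; bus (none); mem=55

invalidations = 1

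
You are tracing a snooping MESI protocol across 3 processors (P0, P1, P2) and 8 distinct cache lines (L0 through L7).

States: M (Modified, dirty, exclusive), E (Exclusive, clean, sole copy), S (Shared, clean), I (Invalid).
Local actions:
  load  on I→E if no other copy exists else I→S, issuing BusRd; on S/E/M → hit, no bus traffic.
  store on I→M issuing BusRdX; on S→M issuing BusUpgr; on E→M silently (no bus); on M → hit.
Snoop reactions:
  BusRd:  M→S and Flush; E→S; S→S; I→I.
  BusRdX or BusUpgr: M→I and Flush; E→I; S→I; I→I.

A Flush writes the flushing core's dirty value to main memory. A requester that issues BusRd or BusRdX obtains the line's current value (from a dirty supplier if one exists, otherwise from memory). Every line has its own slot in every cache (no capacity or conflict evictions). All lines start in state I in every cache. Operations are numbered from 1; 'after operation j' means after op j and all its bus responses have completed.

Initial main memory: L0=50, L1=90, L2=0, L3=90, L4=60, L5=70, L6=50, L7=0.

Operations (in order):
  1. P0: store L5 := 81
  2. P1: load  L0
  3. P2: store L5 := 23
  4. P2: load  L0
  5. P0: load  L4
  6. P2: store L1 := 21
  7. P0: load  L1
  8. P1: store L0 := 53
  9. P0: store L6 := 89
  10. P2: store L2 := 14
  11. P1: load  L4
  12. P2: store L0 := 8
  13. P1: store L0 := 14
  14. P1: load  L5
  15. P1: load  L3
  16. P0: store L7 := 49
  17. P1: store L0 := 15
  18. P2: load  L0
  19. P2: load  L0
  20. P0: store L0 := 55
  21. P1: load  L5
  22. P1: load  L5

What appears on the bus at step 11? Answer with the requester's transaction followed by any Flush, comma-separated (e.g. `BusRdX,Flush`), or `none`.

  op1 P0: store L5 := 81 → M/I/I on L5; bus BusRdX; mem=70
  op2 P1: load  L0 → I/E/I on L0; bus BusRd; mem=50
  op3 P2: store L5 := 23 → I/I/M on L5; bus BusRdX Flush; mem=81
  op4 P2: load  L0 → I/S/S on L0; bus BusRd; mem=50
  op5 P0: load  L4 → E/I/I on L4; bus BusRd; mem=60
  op6 P2: store L1 := 21 → I/I/M on L1; bus BusRdX; mem=90
  op7 P0: load  L1 → S/I/S on L1; bus BusRd Flush; mem=21
  op8 P1: store L0 := 53 → I/M/I on L0; bus BusUpgr; mem=50
  op9 P0: store L6 := 89 → M/I/I on L6; bus BusRdX; mem=50
  op10 P2: store L2 := 14 → I/I/M on L2; bus BusRdX; mem=0
  op11 P1: load  L4 → S/S/I on L4; bus BusRd; mem=60
  op12 P2: store L0 := 8 → I/I/M on L0; bus BusRdX Flush; mem=53
  op13 P1: store L0 := 14 → I/M/I on L0; bus BusRdX Flush; mem=8
  op14 P1: load  L5 → I/S/S on L5; bus BusRd Flush; mem=23
  op15 P1: load  L3 → I/E/I on L3; bus BusRd; mem=90
  op16 P0: store L7 := 49 → M/I/I on L7; bus BusRdX; mem=0
  op17 P1: store L0 := 15 → I/M/I on L0; bus (none); mem=8
  op18 P2: load  L0 → I/S/S on L0; bus BusRd Flush; mem=15
  op19 P2: load  L0 → I/S/S on L0; bus (none); mem=15
  op20 P0: store L0 := 55 → M/I/I on L0; bus BusRdX; mem=15
  op21 P1: load  L5 → I/S/S on L5; bus (none); mem=23
  op22 P1: load  L5 → I/S/S on L5; bus (none); mem=23

bus = BusRd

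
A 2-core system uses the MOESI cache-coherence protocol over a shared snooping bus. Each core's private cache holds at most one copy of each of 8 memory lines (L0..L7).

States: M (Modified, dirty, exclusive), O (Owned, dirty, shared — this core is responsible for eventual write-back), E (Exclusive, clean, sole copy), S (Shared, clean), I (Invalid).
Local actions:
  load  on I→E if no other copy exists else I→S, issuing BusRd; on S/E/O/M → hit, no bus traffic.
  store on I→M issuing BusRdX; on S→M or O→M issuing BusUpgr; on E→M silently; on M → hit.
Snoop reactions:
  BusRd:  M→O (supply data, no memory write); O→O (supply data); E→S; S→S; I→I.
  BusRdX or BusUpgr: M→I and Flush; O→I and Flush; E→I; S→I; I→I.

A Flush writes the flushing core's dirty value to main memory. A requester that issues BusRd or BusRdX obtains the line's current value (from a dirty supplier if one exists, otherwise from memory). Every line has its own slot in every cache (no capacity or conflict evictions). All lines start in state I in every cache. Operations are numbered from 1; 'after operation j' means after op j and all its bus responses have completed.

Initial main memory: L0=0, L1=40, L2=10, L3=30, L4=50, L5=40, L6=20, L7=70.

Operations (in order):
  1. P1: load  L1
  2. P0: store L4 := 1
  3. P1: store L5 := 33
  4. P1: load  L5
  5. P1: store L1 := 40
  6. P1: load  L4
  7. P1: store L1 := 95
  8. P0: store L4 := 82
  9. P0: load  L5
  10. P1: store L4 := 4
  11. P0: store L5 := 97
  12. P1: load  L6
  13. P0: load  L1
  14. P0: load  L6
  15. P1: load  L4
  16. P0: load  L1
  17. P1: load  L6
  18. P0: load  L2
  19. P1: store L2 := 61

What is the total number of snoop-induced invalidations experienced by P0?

invalidations = 2

  op1 P1: load  L1 → I/E on L1; bus BusRd; mem=40
  op2 P0: store L4 := 1 → M/I on L4; bus BusRdX; mem=50
  op3 P1: store L5 := 33 → I/M on L5; bus BusRdX; mem=40
  op4 P1: load  L5 → I/M on L5; bus (none); mem=40
  op5 P1: store L1 := 40 → I/M on L1; bus (none); mem=40
  op6 P1: load  L4 → O/S on L4; bus BusRd; mem=50
  op7 P1: store L1 := 95 → I/M on L1; bus (none); mem=40
  op8 P0: store L4 := 82 → M/I on L4; bus BusUpgr; mem=50
  op9 P0: load  L5 → S/O on L5; bus BusRd; mem=40
  op10 P1: store L4 := 4 → I/M on L4; bus BusRdX Flush; mem=82
  op11 P0: store L5 := 97 → M/I on L5; bus BusUpgr Flush; mem=33
  op12 P1: load  L6 → I/E on L6; bus BusRd; mem=20
  op13 P0: load  L1 → S/O on L1; bus BusRd; mem=40
  op14 P0: load  L6 → S/S on L6; bus BusRd; mem=20
  op15 P1: load  L4 → I/M on L4; bus (none); mem=82
  op16 P0: load  L1 → S/O on L1; bus (none); mem=40
  op17 P1: load  L6 → S/S on L6; bus (none); mem=20
  op18 P0: load  L2 → E/I on L2; bus BusRd; mem=10
  op19 P1: store L2 := 61 → I/M on L2; bus BusRdX; mem=10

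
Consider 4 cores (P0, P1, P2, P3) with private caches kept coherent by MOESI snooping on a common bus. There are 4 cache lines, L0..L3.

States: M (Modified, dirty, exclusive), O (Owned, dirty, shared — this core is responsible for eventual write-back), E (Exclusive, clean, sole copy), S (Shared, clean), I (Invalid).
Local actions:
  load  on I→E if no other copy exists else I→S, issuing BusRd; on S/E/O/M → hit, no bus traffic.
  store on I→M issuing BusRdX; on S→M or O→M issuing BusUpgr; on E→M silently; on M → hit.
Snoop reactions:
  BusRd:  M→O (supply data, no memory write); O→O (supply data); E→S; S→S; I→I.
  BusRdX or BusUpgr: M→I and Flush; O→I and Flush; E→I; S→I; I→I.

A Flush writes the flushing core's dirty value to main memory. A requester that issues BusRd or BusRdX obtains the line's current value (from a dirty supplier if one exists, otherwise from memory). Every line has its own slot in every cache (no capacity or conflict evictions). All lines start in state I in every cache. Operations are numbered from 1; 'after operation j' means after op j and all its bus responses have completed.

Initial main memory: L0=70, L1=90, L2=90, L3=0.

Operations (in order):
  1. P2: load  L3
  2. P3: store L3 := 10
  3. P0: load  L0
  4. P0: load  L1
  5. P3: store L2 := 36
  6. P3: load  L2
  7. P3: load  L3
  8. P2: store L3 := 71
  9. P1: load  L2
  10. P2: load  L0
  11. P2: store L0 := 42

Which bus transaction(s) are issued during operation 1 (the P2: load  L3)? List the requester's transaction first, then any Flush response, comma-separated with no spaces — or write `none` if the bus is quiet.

[1] P2: load  L3 | P0:I, P1:I, P2:E(0), P3:I | bus: BusRd
[2] P3: store L3 := 10 | P0:I, P1:I, P2:I, P3:M(10) | bus: BusRdX
[3] P0: load  L0 | P0:E(70), P1:I, P2:I, P3:I | bus: BusRd
[4] P0: load  L1 | P0:E(90), P1:I, P2:I, P3:I | bus: BusRd
[5] P3: store L2 := 36 | P0:I, P1:I, P2:I, P3:M(36) | bus: BusRdX
[6] P3: load  L2 | P0:I, P1:I, P2:I, P3:M(36) | bus: none
[7] P3: load  L3 | P0:I, P1:I, P2:I, P3:M(10) | bus: none
[8] P2: store L3 := 71 | P0:I, P1:I, P2:M(71), P3:I | bus: BusRdX,Flush
[9] P1: load  L2 | P0:I, P1:S(36), P2:I, P3:O(36) | bus: BusRd
[10] P2: load  L0 | P0:S(70), P1:I, P2:S(70), P3:I | bus: BusRd
[11] P2: store L0 := 42 | P0:I, P1:I, P2:M(42), P3:I | bus: BusUpgr

bus = BusRd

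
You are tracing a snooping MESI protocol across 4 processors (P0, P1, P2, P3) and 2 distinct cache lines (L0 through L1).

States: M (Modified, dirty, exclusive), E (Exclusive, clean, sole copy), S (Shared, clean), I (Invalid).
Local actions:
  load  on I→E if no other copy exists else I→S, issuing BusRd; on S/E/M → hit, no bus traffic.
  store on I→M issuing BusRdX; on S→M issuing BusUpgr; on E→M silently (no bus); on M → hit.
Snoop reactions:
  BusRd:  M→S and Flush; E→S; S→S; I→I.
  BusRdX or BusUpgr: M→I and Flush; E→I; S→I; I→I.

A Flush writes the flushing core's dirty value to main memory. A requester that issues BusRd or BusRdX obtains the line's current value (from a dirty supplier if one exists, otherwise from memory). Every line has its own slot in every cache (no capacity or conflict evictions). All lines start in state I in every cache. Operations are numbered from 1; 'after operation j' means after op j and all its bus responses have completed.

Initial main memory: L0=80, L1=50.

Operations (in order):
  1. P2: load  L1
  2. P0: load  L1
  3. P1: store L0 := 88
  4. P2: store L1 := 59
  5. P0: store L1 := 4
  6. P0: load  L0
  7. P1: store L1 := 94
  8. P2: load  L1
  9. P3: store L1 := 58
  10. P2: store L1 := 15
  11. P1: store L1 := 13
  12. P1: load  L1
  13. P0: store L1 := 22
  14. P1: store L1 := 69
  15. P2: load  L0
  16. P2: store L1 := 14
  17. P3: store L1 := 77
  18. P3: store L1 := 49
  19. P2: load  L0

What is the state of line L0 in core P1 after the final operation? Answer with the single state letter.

  op1 P2: load  L1 → I/I/E/I on L1; bus BusRd; mem=50
  op2 P0: load  L1 → S/I/S/I on L1; bus BusRd; mem=50
  op3 P1: store L0 := 88 → I/M/I/I on L0; bus BusRdX; mem=80
  op4 P2: store L1 := 59 → I/I/M/I on L1; bus BusUpgr; mem=50
  op5 P0: store L1 := 4 → M/I/I/I on L1; bus BusRdX Flush; mem=59
  op6 P0: load  L0 → S/S/I/I on L0; bus BusRd Flush; mem=88
  op7 P1: store L1 := 94 → I/M/I/I on L1; bus BusRdX Flush; mem=4
  op8 P2: load  L1 → I/S/S/I on L1; bus BusRd Flush; mem=94
  op9 P3: store L1 := 58 → I/I/I/M on L1; bus BusRdX; mem=94
  op10 P2: store L1 := 15 → I/I/M/I on L1; bus BusRdX Flush; mem=58
  op11 P1: store L1 := 13 → I/M/I/I on L1; bus BusRdX Flush; mem=15
  op12 P1: load  L1 → I/M/I/I on L1; bus (none); mem=15
  op13 P0: store L1 := 22 → M/I/I/I on L1; bus BusRdX Flush; mem=13
  op14 P1: store L1 := 69 → I/M/I/I on L1; bus BusRdX Flush; mem=22
  op15 P2: load  L0 → S/S/S/I on L0; bus BusRd; mem=88
  op16 P2: store L1 := 14 → I/I/M/I on L1; bus BusRdX Flush; mem=69
  op17 P3: store L1 := 77 → I/I/I/M on L1; bus BusRdX Flush; mem=14
  op18 P3: store L1 := 49 → I/I/I/M on L1; bus (none); mem=14
  op19 P2: load  L0 → S/S/S/I on L0; bus (none); mem=88

state = S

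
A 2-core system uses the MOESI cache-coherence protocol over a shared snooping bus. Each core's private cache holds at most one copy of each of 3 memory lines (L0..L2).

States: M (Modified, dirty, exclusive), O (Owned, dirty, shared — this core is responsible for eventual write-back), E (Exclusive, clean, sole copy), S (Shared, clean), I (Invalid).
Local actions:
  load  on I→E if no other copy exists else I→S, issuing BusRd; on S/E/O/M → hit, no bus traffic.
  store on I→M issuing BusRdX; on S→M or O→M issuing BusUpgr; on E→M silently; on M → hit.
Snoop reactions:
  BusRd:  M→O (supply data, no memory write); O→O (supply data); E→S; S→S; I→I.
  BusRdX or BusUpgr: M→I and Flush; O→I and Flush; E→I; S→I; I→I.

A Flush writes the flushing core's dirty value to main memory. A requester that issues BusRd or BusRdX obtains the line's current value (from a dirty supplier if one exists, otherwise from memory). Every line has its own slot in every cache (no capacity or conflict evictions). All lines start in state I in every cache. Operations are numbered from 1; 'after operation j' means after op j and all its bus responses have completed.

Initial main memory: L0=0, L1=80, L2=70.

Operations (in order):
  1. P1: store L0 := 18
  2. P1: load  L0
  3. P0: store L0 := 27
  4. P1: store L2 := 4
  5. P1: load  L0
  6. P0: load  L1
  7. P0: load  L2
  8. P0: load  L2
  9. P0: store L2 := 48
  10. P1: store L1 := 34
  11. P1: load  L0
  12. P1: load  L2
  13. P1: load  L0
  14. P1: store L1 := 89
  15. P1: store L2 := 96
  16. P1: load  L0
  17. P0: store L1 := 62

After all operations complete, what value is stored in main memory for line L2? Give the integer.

[1] P1: store L0 := 18 | P0:I, P1:M(18) | bus: BusRdX
[2] P1: load  L0 | P0:I, P1:M(18) | bus: none
[3] P0: store L0 := 27 | P0:M(27), P1:I | bus: BusRdX,Flush
[4] P1: store L2 := 4 | P0:I, P1:M(4) | bus: BusRdX
[5] P1: load  L0 | P0:O(27), P1:S(27) | bus: BusRd
[6] P0: load  L1 | P0:E(80), P1:I | bus: BusRd
[7] P0: load  L2 | P0:S(4), P1:O(4) | bus: BusRd
[8] P0: load  L2 | P0:S(4), P1:O(4) | bus: none
[9] P0: store L2 := 48 | P0:M(48), P1:I | bus: BusUpgr,Flush
[10] P1: store L1 := 34 | P0:I, P1:M(34) | bus: BusRdX
[11] P1: load  L0 | P0:O(27), P1:S(27) | bus: none
[12] P1: load  L2 | P0:O(48), P1:S(48) | bus: BusRd
[13] P1: load  L0 | P0:O(27), P1:S(27) | bus: none
[14] P1: store L1 := 89 | P0:I, P1:M(89) | bus: none
[15] P1: store L2 := 96 | P0:I, P1:M(96) | bus: BusUpgr,Flush
[16] P1: load  L0 | P0:O(27), P1:S(27) | bus: none
[17] P0: store L1 := 62 | P0:M(62), P1:I | bus: BusRdX,Flush

memory[L2] = 48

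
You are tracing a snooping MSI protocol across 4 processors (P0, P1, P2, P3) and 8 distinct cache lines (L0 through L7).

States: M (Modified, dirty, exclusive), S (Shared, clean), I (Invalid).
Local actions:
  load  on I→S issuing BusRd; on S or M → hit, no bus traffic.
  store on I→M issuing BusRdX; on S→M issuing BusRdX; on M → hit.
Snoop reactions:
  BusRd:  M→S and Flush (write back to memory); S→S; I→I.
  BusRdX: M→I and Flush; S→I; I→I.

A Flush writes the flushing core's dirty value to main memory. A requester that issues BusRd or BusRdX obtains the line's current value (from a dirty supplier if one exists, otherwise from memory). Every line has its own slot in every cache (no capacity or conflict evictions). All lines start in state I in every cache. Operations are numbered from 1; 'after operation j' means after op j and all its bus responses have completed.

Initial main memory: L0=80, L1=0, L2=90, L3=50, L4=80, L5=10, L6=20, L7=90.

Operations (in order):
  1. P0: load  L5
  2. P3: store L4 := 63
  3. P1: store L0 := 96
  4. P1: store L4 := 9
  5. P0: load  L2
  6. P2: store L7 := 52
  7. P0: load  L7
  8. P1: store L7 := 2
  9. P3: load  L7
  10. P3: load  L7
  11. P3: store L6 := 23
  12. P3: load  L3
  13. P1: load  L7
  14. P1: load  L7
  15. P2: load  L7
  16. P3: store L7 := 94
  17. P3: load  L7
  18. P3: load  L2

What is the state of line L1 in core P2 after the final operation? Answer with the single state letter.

state = I

[1] P0: load  L5 | P0:S(10), P1:I, P2:I, P3:I | bus: BusRd
[2] P3: store L4 := 63 | P0:I, P1:I, P2:I, P3:M(63) | bus: BusRdX
[3] P1: store L0 := 96 | P0:I, P1:M(96), P2:I, P3:I | bus: BusRdX
[4] P1: store L4 := 9 | P0:I, P1:M(9), P2:I, P3:I | bus: BusRdX,Flush
[5] P0: load  L2 | P0:S(90), P1:I, P2:I, P3:I | bus: BusRd
[6] P2: store L7 := 52 | P0:I, P1:I, P2:M(52), P3:I | bus: BusRdX
[7] P0: load  L7 | P0:S(52), P1:I, P2:S(52), P3:I | bus: BusRd,Flush
[8] P1: store L7 := 2 | P0:I, P1:M(2), P2:I, P3:I | bus: BusRdX
[9] P3: load  L7 | P0:I, P1:S(2), P2:I, P3:S(2) | bus: BusRd,Flush
[10] P3: load  L7 | P0:I, P1:S(2), P2:I, P3:S(2) | bus: none
[11] P3: store L6 := 23 | P0:I, P1:I, P2:I, P3:M(23) | bus: BusRdX
[12] P3: load  L3 | P0:I, P1:I, P2:I, P3:S(50) | bus: BusRd
[13] P1: load  L7 | P0:I, P1:S(2), P2:I, P3:S(2) | bus: none
[14] P1: load  L7 | P0:I, P1:S(2), P2:I, P3:S(2) | bus: none
[15] P2: load  L7 | P0:I, P1:S(2), P2:S(2), P3:S(2) | bus: BusRd
[16] P3: store L7 := 94 | P0:I, P1:I, P2:I, P3:M(94) | bus: BusRdX
[17] P3: load  L7 | P0:I, P1:I, P2:I, P3:M(94) | bus: none
[18] P3: load  L2 | P0:S(90), P1:I, P2:I, P3:S(90) | bus: BusRd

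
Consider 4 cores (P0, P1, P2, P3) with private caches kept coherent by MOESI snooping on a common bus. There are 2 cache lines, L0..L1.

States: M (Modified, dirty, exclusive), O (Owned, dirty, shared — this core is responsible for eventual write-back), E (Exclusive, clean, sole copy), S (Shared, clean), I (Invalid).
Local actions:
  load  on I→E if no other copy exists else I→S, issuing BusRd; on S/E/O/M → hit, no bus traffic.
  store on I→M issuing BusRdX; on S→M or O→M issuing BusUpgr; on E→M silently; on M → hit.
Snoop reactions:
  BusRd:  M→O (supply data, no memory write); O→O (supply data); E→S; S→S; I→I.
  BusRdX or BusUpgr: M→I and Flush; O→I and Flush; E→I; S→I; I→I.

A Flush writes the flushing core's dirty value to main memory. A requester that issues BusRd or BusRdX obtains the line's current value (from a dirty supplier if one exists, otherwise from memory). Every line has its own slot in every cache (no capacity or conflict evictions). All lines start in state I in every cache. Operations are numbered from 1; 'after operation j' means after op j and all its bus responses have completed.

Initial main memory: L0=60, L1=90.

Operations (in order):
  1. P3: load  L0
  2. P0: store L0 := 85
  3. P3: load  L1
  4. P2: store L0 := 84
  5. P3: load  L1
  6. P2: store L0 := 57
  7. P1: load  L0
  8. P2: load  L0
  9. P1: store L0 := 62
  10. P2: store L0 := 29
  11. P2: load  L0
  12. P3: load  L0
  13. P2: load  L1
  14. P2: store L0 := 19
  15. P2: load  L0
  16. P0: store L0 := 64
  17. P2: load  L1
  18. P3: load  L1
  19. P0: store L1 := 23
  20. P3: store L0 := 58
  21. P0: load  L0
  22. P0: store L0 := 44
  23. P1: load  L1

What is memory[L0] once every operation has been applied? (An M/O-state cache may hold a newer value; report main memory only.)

1. P3: load  L0  bus=[BusRd]  L0: P0=I P1=I P2=I P3=E  mem[L0]=60
2. P0: store L0 := 85  bus=[BusRdX]  L0: P0=M P1=I P2=I P3=I  mem[L0]=60
3. P3: load  L1  bus=[BusRd]  L1: P0=I P1=I P2=I P3=E  mem[L1]=90
4. P2: store L0 := 84  bus=[BusRdX,Flush]  L0: P0=I P1=I P2=M P3=I  mem[L0]=85
5. P3: load  L1  bus=[-]  L1: P0=I P1=I P2=I P3=E  mem[L1]=90
6. P2: store L0 := 57  bus=[-]  L0: P0=I P1=I P2=M P3=I  mem[L0]=85
7. P1: load  L0  bus=[BusRd]  L0: P0=I P1=S P2=O P3=I  mem[L0]=85
8. P2: load  L0  bus=[-]  L0: P0=I P1=S P2=O P3=I  mem[L0]=85
9. P1: store L0 := 62  bus=[BusUpgr,Flush]  L0: P0=I P1=M P2=I P3=I  mem[L0]=57
10. P2: store L0 := 29  bus=[BusRdX,Flush]  L0: P0=I P1=I P2=M P3=I  mem[L0]=62
11. P2: load  L0  bus=[-]  L0: P0=I P1=I P2=M P3=I  mem[L0]=62
12. P3: load  L0  bus=[BusRd]  L0: P0=I P1=I P2=O P3=S  mem[L0]=62
13. P2: load  L1  bus=[BusRd]  L1: P0=I P1=I P2=S P3=S  mem[L1]=90
14. P2: store L0 := 19  bus=[BusUpgr]  L0: P0=I P1=I P2=M P3=I  mem[L0]=62
15. P2: load  L0  bus=[-]  L0: P0=I P1=I P2=M P3=I  mem[L0]=62
16. P0: store L0 := 64  bus=[BusRdX,Flush]  L0: P0=M P1=I P2=I P3=I  mem[L0]=19
17. P2: load  L1  bus=[-]  L1: P0=I P1=I P2=S P3=S  mem[L1]=90
18. P3: load  L1  bus=[-]  L1: P0=I P1=I P2=S P3=S  mem[L1]=90
19. P0: store L1 := 23  bus=[BusRdX]  L1: P0=M P1=I P2=I P3=I  mem[L1]=90
20. P3: store L0 := 58  bus=[BusRdX,Flush]  L0: P0=I P1=I P2=I P3=M  mem[L0]=64
21. P0: load  L0  bus=[BusRd]  L0: P0=S P1=I P2=I P3=O  mem[L0]=64
22. P0: store L0 := 44  bus=[BusUpgr,Flush]  L0: P0=M P1=I P2=I P3=I  mem[L0]=58
23. P1: load  L1  bus=[BusRd]  L1: P0=O P1=S P2=I P3=I  mem[L1]=90

memory[L0] = 58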